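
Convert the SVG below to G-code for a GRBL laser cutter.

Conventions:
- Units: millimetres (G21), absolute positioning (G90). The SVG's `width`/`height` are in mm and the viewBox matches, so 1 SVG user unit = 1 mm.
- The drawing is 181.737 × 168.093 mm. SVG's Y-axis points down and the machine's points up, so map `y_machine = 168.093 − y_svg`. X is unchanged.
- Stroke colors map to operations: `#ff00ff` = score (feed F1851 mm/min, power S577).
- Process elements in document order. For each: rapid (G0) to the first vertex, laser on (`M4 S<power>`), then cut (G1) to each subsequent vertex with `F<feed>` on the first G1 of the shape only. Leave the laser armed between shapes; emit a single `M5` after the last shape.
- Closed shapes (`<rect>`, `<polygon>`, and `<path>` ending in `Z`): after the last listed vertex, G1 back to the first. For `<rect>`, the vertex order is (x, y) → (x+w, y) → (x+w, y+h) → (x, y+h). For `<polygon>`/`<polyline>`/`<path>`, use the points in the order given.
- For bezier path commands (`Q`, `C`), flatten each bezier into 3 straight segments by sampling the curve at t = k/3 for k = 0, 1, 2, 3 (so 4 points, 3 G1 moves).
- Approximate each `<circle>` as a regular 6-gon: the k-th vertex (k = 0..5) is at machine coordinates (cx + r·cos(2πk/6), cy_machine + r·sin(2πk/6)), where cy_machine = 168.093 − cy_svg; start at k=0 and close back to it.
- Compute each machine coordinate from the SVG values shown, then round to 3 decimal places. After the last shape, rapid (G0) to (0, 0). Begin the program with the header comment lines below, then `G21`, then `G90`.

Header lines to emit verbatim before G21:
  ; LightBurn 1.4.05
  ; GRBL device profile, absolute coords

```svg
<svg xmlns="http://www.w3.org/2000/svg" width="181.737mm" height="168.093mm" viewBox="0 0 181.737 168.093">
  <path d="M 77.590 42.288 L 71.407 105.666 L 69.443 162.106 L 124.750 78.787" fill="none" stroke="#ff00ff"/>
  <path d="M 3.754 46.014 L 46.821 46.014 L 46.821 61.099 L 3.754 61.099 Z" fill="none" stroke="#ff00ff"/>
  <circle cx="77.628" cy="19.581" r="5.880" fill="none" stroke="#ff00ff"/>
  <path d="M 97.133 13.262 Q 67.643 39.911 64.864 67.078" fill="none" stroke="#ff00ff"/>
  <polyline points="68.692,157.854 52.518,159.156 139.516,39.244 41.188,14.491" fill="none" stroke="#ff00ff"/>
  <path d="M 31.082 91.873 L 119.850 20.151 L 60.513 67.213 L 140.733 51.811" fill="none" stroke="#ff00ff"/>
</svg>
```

Since the viewBox matches the mm dimensions, user units are millimetres directly. The only transform is the Y-flip y_m = 168.093 − y_svg.

Shape 1 is a open polyline drawn with `<path>`. Its stroke #ff00ff means score at S577, F1851. After flipping Y the toolpath is (77.590,125.805) → (71.407,62.427) → (69.443,5.987) → (124.750,89.306).

Shape 2 is a rectangle drawn with `<path>`. Its stroke #ff00ff means score at S577, F1851. After flipping Y the toolpath is (3.754,122.079) → (46.821,122.079) → (46.821,106.994) → (3.754,106.994) → (3.754,122.079), returning to the start.

Shape 3 is a circle drawn with `<circle>`. Its stroke #ff00ff means score at S577, F1851. After flipping Y the toolpath is (83.508,148.512) → (80.568,153.604) → (74.688,153.604) → (71.748,148.512) → (74.688,143.420) → (80.568,143.420) → (83.508,148.512), returning to the start.

Shape 4 is a quadratic bezier drawn with `<path>`. Its stroke #ff00ff means score at S577, F1851. After flipping Y the toolpath is (97.133,154.831) → (80.441,137.007) → (69.685,119.069) → (64.864,101.015).

Shape 5 is a open polyline drawn with `<polyline>`. Its stroke #ff00ff means score at S577, F1851. After flipping Y the toolpath is (68.692,10.239) → (52.518,8.937) → (139.516,128.849) → (41.188,153.602).

Shape 6 is a open polyline drawn with `<path>`. Its stroke #ff00ff means score at S577, F1851. After flipping Y the toolpath is (31.082,76.220) → (119.850,147.942) → (60.513,100.880) → (140.733,116.282).

; LightBurn 1.4.05
; GRBL device profile, absolute coords
G21
G90
G0 X77.590 Y125.805
M4 S577
G1 X71.407 Y62.427 F1851
G1 X69.443 Y5.987
G1 X124.750 Y89.306
G0 X3.754 Y122.079
M4 S577
G1 X46.821 Y122.079 F1851
G1 X46.821 Y106.994
G1 X3.754 Y106.994
G1 X3.754 Y122.079
G0 X83.508 Y148.512
M4 S577
G1 X80.568 Y153.604 F1851
G1 X74.688 Y153.604
G1 X71.748 Y148.512
G1 X74.688 Y143.420
G1 X80.568 Y143.420
G1 X83.508 Y148.512
G0 X97.133 Y154.831
M4 S577
G1 X80.441 Y137.007 F1851
G1 X69.685 Y119.069
G1 X64.864 Y101.015
G0 X68.692 Y10.239
M4 S577
G1 X52.518 Y8.937 F1851
G1 X139.516 Y128.849
G1 X41.188 Y153.602
G0 X31.082 Y76.220
M4 S577
G1 X119.850 Y147.942 F1851
G1 X60.513 Y100.880
G1 X140.733 Y116.282
M5
G0 X0.000 Y0.000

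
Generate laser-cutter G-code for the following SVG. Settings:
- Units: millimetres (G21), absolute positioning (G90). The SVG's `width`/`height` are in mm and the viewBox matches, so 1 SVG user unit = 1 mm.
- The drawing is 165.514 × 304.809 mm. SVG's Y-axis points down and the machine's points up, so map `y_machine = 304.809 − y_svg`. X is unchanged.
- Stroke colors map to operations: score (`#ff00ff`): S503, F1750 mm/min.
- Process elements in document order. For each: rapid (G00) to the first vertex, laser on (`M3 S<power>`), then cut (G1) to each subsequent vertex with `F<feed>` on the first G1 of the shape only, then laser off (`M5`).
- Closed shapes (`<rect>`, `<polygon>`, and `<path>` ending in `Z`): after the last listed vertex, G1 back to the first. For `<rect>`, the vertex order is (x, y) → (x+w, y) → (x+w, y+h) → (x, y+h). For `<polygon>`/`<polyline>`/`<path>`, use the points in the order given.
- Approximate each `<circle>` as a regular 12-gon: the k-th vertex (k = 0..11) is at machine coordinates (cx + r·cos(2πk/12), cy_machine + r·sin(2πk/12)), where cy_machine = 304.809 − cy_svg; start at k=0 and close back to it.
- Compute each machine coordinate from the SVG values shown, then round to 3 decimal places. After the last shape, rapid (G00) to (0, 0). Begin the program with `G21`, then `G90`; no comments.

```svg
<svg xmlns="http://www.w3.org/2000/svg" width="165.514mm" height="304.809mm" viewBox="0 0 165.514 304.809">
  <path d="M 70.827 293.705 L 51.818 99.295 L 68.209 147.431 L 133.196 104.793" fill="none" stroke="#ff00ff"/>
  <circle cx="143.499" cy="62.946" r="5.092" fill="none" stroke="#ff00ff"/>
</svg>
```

G21
G90
G00 X70.827 Y11.104
M3 S503
G1 X51.818 Y205.514 F1750
G1 X68.209 Y157.378
G1 X133.196 Y200.016
M5
G00 X148.591 Y241.863
M3 S503
G1 X147.909 Y244.409 F1750
G1 X146.045 Y246.273
G1 X143.499 Y246.955
G1 X140.953 Y246.273
G1 X139.089 Y244.409
G1 X138.407 Y241.863
G1 X139.089 Y239.317
G1 X140.953 Y237.453
G1 X143.499 Y236.771
G1 X146.045 Y237.453
G1 X147.909 Y239.317
G1 X148.591 Y241.863
M5
G00 X0.000 Y0.000

1 u = 1 mm; y_m = 304.809 − y.

[1] `<path>` open polyline, #ff00ff→score S503 F1750: (70.827,11.104) → (51.818,205.514) → (68.209,157.378) → (133.196,200.016)

[2] `<circle>` circle, #ff00ff→score S503 F1750: (148.591,241.863) → (147.909,244.409) → (146.045,246.273) → (143.499,246.955) → (140.953,246.273) → (139.089,244.409) → (138.407,241.863) → (139.089,239.317) → (140.953,237.453) → (143.499,236.771) → (146.045,237.453) → (147.909,239.317) → (148.591,241.863) (closed)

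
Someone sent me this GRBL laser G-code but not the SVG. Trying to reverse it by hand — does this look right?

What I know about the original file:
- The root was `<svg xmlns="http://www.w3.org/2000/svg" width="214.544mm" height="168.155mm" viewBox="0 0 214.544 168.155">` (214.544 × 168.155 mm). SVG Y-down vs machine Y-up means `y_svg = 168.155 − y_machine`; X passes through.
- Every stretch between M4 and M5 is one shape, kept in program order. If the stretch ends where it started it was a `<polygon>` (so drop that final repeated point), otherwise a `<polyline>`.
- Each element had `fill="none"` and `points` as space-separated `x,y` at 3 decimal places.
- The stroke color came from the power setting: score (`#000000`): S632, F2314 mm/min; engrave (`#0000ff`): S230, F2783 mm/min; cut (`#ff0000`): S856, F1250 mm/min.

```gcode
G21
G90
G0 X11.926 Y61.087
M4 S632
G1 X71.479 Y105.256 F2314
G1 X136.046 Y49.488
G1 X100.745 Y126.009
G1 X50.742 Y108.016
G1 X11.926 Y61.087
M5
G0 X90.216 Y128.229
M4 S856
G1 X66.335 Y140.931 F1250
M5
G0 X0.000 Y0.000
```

<svg xmlns="http://www.w3.org/2000/svg" width="214.544mm" height="168.155mm" viewBox="0 0 214.544 168.155">
  <polygon points="11.926,107.068 71.479,62.899 136.046,118.667 100.745,42.146 50.742,60.139" fill="none" stroke="#000000"/>
  <polyline points="90.216,39.926 66.335,27.224" fill="none" stroke="#ff0000"/>
</svg>

Each laser-on run becomes one SVG element. Flip Y back into SVG space with y_svg = 168.155 − y_machine.

Run 1: S632 ⇒ score layer `#000000`. The run returns to its start, so emit a `<polygon>` with points (Y-flipped): 11.926,107.068 71.479,62.899 136.046,118.667 100.745,42.146 50.742,60.139.

Run 2: the run's S856 means `#ff0000` (cut). The run is open, so emit a `<polyline>` with points (Y-flipped): 90.216,39.926 66.335,27.224.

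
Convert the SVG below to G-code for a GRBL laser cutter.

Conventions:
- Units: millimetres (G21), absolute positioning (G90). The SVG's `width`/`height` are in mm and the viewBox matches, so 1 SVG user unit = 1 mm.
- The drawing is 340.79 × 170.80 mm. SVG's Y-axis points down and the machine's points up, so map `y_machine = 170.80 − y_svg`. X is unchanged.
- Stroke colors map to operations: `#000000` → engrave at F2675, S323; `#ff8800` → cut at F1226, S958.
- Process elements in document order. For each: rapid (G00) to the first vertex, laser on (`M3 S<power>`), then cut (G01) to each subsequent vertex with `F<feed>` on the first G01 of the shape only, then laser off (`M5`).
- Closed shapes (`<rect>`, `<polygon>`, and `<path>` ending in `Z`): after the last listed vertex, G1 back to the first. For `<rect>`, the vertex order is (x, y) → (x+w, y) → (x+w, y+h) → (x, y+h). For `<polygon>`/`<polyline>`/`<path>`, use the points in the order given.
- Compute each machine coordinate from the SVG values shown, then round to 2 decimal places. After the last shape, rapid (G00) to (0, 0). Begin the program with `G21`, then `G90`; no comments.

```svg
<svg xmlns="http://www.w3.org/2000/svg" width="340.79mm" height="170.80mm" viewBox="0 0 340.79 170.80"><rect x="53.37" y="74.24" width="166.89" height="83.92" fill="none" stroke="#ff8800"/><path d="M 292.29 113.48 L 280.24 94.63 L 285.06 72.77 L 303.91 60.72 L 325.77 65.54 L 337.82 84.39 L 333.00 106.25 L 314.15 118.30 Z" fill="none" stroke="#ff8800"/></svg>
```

1 u = 1 mm; y_m = 170.80 − y.

[1] `<rect>` rectangle, #ff8800→cut S958 F1226: (53.37,96.56) → (220.26,96.56) → (220.26,12.64) → (53.37,12.64) → (53.37,96.56) (closed)

[2] `<path>` regular polygon, #ff8800→cut S958 F1226: (292.29,57.32) → (280.24,76.17) → (285.06,98.03) → (303.91,110.08) → (325.77,105.26) → (337.82,86.41) → (333.00,64.55) → (314.15,52.50) → (292.29,57.32) (closed)

G21
G90
G00 X53.37 Y96.56
M3 S958
G01 X220.26 Y96.56 F1226
G01 X220.26 Y12.64
G01 X53.37 Y12.64
G01 X53.37 Y96.56
M5
G00 X292.29 Y57.32
M3 S958
G01 X280.24 Y76.17 F1226
G01 X285.06 Y98.03
G01 X303.91 Y110.08
G01 X325.77 Y105.26
G01 X337.82 Y86.41
G01 X333.00 Y64.55
G01 X314.15 Y52.50
G01 X292.29 Y57.32
M5
G00 X0.00 Y0.00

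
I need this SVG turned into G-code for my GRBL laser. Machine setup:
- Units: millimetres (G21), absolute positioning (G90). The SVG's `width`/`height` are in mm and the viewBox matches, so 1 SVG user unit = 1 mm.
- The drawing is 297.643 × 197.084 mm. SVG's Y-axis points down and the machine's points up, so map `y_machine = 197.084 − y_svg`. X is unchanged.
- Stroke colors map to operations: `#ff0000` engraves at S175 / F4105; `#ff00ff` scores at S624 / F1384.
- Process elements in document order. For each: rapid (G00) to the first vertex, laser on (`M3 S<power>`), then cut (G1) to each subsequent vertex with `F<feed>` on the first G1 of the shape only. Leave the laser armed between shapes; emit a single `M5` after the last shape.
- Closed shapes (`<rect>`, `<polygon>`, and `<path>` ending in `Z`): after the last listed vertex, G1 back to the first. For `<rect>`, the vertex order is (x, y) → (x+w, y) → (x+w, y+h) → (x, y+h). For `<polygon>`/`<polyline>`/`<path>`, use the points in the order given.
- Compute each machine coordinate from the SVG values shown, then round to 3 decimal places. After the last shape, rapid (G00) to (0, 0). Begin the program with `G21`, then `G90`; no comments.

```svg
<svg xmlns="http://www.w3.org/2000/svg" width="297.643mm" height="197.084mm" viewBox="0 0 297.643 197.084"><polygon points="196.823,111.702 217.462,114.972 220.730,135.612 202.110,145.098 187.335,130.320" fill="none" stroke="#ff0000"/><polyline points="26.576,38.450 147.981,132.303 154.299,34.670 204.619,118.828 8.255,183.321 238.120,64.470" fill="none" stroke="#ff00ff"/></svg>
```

G21
G90
G00 X196.823 Y85.382
M3 S175
G1 X217.462 Y82.112 F4105
G1 X220.730 Y61.472
G1 X202.110 Y51.986
G1 X187.335 Y66.764
G1 X196.823 Y85.382
G00 X26.576 Y158.634
M3 S624
G1 X147.981 Y64.781 F1384
G1 X154.299 Y162.414
G1 X204.619 Y78.256
G1 X8.255 Y13.763
G1 X238.120 Y132.614
M5
G00 X0.000 Y0.000

Since the viewBox matches the mm dimensions, user units are millimetres directly. The only transform is the Y-flip y_m = 197.084 − y_svg.

Shape 1 is a regular polygon drawn with `<polygon>`. Its stroke #ff0000 means engrave at S175, F4105. After flipping Y the toolpath is (196.823,85.382) → (217.462,82.112) → (220.730,61.472) → (202.110,51.986) → (187.335,66.764) → (196.823,85.382), returning to the start.

Shape 2 is a open polyline drawn with `<polyline>`. Its stroke #ff00ff means score at S624, F1384. After flipping Y the toolpath is (26.576,158.634) → (147.981,64.781) → (154.299,162.414) → (204.619,78.256) → (8.255,13.763) → (238.120,132.614).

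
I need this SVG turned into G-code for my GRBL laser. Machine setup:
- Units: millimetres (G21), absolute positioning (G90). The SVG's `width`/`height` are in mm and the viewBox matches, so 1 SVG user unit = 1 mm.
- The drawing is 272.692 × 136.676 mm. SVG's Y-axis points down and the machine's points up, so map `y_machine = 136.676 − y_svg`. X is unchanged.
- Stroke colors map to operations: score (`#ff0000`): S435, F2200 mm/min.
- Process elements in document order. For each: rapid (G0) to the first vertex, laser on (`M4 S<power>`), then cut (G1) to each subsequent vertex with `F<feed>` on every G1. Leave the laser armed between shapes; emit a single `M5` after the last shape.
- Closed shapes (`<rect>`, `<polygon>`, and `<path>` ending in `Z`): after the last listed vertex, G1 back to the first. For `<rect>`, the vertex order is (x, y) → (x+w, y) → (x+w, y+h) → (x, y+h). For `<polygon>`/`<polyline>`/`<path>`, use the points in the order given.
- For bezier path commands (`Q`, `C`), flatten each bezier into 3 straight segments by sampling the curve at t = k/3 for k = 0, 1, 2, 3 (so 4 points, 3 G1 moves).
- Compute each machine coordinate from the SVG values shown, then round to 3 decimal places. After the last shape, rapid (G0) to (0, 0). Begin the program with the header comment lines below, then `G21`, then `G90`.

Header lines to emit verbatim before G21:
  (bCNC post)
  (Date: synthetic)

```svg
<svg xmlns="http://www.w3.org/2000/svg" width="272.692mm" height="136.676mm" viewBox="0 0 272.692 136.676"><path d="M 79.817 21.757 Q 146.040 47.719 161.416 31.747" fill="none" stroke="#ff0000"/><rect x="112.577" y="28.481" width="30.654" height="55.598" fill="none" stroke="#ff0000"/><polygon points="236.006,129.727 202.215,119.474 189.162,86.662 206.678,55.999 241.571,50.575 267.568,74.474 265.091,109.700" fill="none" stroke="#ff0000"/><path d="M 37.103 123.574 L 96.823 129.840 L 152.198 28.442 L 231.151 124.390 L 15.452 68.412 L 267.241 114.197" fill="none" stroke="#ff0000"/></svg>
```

Since the viewBox matches the mm dimensions, user units are millimetres directly. The only transform is the Y-flip y_m = 136.676 − y_svg.

Shape 1 is a quadratic bezier drawn with `<path>`. Its stroke #ff0000 means score at S435, F2200. After flipping Y the toolpath is (79.817,114.919) → (118.316,102.270) → (145.516,98.940) → (161.416,104.929).

Shape 2 is a rectangle drawn with `<rect>`. Its stroke #ff0000 means score at S435, F2200. After flipping Y the toolpath is (112.577,108.195) → (143.231,108.195) → (143.231,52.597) → (112.577,52.597) → (112.577,108.195), returning to the start.

Shape 3 is a regular polygon drawn with `<polygon>`. Its stroke #ff0000 means score at S435, F2200. After flipping Y the toolpath is (236.006,6.949) → (202.215,17.202) → (189.162,50.014) → (206.678,80.677) → (241.571,86.101) → (267.568,62.202) → (265.091,26.976) → (236.006,6.949), returning to the start.

Shape 4 is a open polyline drawn with `<path>`. Its stroke #ff0000 means score at S435, F2200. After flipping Y the toolpath is (37.103,13.102) → (96.823,6.836) → (152.198,108.234) → (231.151,12.286) → (15.452,68.264) → (267.241,22.479).

(bCNC post)
(Date: synthetic)
G21
G90
G0 X79.817 Y114.919
M4 S435
G1 X118.316 Y102.270 F2200
G1 X145.516 Y98.940 F2200
G1 X161.416 Y104.929 F2200
G0 X112.577 Y108.195
M4 S435
G1 X143.231 Y108.195 F2200
G1 X143.231 Y52.597 F2200
G1 X112.577 Y52.597 F2200
G1 X112.577 Y108.195 F2200
G0 X236.006 Y6.949
M4 S435
G1 X202.215 Y17.202 F2200
G1 X189.162 Y50.014 F2200
G1 X206.678 Y80.677 F2200
G1 X241.571 Y86.101 F2200
G1 X267.568 Y62.202 F2200
G1 X265.091 Y26.976 F2200
G1 X236.006 Y6.949 F2200
G0 X37.103 Y13.102
M4 S435
G1 X96.823 Y6.836 F2200
G1 X152.198 Y108.234 F2200
G1 X231.151 Y12.286 F2200
G1 X15.452 Y68.264 F2200
G1 X267.241 Y22.479 F2200
M5
G0 X0.000 Y0.000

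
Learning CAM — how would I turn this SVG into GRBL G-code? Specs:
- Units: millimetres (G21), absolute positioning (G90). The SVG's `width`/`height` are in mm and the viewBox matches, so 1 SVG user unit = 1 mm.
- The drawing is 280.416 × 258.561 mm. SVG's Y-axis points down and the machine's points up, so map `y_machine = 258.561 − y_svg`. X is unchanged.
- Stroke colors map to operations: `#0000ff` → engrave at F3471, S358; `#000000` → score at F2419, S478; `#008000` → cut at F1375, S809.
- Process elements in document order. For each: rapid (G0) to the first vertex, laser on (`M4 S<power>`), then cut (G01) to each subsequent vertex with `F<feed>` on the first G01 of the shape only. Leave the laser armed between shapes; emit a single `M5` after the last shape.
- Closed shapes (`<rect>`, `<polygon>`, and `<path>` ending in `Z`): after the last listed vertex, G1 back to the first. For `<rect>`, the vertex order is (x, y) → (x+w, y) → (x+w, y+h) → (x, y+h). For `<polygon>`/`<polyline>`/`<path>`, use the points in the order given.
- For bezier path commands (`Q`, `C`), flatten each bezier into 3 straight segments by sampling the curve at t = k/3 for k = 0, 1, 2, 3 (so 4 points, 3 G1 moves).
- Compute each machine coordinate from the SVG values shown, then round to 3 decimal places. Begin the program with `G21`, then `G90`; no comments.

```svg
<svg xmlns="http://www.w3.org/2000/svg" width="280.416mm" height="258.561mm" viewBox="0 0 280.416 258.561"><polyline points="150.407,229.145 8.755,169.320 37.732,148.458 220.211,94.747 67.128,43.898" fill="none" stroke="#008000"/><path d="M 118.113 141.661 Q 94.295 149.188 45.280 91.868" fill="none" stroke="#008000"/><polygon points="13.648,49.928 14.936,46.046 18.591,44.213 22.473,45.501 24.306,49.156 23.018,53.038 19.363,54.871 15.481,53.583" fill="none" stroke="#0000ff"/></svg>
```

G21
G90
G0 X150.407 Y29.416
M4 S809
G01 X8.755 Y89.241 F1375
G01 X37.732 Y110.103
G01 X220.211 Y163.814
G01 X67.128 Y214.663
G0 X118.113 Y116.900
M4 S809
G01 X99.435 Y119.087 F1375
G01 X75.157 Y135.685
G01 X45.280 Y166.693
G0 X13.648 Y208.633
M4 S358
G01 X14.936 Y212.515 F3471
G01 X18.591 Y214.348
G01 X22.473 Y213.060
G01 X24.306 Y209.405
G01 X23.018 Y205.523
G01 X19.363 Y203.690
G01 X15.481 Y204.978
G01 X13.648 Y208.633
M5

viewBox `0 0 280.416 258.561` with mm width/height → 1 unit = 1 mm. Flip: y_m = 258.561 − y_svg.

**Shape 1** — `<polyline>` open polyline, stroke `#008000` → cut (S809, F1375). Machine vertices: (150.407,29.416) → (8.755,89.241) → (37.732,110.103) → (220.211,163.814) → (67.128,214.663). Open path.

**Shape 2** — `<path>` quadratic bezier, stroke `#008000` → cut (S809, F1375). Control points (SVG): P0=(118.113,141.661), P1=(94.295,149.188), P2=(45.280,91.868); sampled at t=k/3. Machine vertices: (118.113,116.900) → (99.435,119.087) → (75.157,135.685) → (45.280,166.693). Open path.

**Shape 3** — `<polygon>` regular polygon, stroke `#0000ff` → engrave (S358, F3471). Machine vertices: (13.648,208.633) → (14.936,212.515) → (18.591,214.348) → (22.473,213.060) → (24.306,209.405) → (23.018,205.523) → (19.363,203.690) → (15.481,204.978) → (13.648,208.633). Closed: final G1 returns to the first vertex.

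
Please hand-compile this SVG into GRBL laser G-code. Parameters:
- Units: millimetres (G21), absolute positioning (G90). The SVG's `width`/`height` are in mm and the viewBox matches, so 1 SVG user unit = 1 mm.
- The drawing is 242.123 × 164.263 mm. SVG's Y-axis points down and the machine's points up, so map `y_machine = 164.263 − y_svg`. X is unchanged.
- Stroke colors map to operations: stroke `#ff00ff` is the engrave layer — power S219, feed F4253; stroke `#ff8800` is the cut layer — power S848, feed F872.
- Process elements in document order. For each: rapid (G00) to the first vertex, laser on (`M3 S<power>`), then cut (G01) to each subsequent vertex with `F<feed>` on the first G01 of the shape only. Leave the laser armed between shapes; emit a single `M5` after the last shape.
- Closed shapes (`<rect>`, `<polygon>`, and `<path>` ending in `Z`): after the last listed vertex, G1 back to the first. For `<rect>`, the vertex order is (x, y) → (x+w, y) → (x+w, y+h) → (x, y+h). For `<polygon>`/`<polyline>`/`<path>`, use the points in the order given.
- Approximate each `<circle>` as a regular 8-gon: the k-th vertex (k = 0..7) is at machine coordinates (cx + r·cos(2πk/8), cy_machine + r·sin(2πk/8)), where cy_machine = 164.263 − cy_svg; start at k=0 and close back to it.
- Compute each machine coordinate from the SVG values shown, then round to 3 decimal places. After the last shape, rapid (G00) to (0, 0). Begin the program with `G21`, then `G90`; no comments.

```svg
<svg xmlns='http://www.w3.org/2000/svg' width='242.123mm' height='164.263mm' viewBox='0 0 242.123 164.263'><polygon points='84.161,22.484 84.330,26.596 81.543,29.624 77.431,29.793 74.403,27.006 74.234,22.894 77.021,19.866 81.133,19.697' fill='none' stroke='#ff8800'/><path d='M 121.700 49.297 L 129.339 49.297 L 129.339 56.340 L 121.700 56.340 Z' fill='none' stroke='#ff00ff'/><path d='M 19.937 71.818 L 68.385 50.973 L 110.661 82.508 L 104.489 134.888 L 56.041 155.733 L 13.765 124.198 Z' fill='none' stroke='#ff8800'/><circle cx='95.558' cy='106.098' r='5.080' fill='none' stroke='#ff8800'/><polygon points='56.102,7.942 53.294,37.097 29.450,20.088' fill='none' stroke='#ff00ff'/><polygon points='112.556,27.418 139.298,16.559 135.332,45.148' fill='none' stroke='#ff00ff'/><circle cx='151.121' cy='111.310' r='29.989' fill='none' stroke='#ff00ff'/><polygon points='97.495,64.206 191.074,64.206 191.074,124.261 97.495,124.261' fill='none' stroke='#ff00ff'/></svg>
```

G21
G90
G00 X84.161 Y141.779
M3 S848
G01 X84.330 Y137.667 F872
G01 X81.543 Y134.639
G01 X77.431 Y134.470
G01 X74.403 Y137.257
G01 X74.234 Y141.369
G01 X77.021 Y144.397
G01 X81.133 Y144.566
G01 X84.161 Y141.779
G00 X121.700 Y114.966
M3 S219
G01 X129.339 Y114.966 F4253
G01 X129.339 Y107.923
G01 X121.700 Y107.923
G01 X121.700 Y114.966
G00 X19.937 Y92.445
M3 S848
G01 X68.385 Y113.290 F872
G01 X110.661 Y81.755
G01 X104.489 Y29.375
G01 X56.041 Y8.530
G01 X13.765 Y40.065
G01 X19.937 Y92.445
G00 X100.638 Y58.165
M3 S848
G01 X99.150 Y61.757 F872
G01 X95.558 Y63.245
G01 X91.966 Y61.757
G01 X90.478 Y58.165
G01 X91.966 Y54.573
G01 X95.558 Y53.085
G01 X99.150 Y54.573
G01 X100.638 Y58.165
G00 X56.102 Y156.321
M3 S219
G01 X53.294 Y127.166 F4253
G01 X29.450 Y144.175
G01 X56.102 Y156.321
G00 X112.556 Y136.845
M3 S219
G01 X139.298 Y147.704 F4253
G01 X135.332 Y119.115
G01 X112.556 Y136.845
G00 X181.110 Y52.953
M3 S219
G01 X172.326 Y74.158 F4253
G01 X151.121 Y82.942
G01 X129.916 Y74.158
G01 X121.132 Y52.953
G01 X129.916 Y31.748
G01 X151.121 Y22.964
G01 X172.326 Y31.748
G01 X181.110 Y52.953
G00 X97.495 Y100.057
M3 S219
G01 X191.074 Y100.057 F4253
G01 X191.074 Y40.002
G01 X97.495 Y40.002
G01 X97.495 Y100.057
M5
G00 X0.000 Y0.000

1 u = 1 mm; y_m = 164.263 − y.

[1] `<polygon>` regular polygon, #ff8800→cut S848 F872: (84.161,141.779) → (84.330,137.667) → (81.543,134.639) → (77.431,134.470) → (74.403,137.257) → (74.234,141.369) → (77.021,144.397) → (81.133,144.566) → (84.161,141.779) (closed)

[2] `<path>` rectangle, #ff00ff→engrave S219 F4253: (121.700,114.966) → (129.339,114.966) → (129.339,107.923) → (121.700,107.923) → (121.700,114.966) (closed)

[3] `<path>` regular polygon, #ff8800→cut S848 F872: (19.937,92.445) → (68.385,113.290) → (110.661,81.755) → (104.489,29.375) → (56.041,8.530) → (13.765,40.065) → (19.937,92.445) (closed)

[4] `<circle>` circle, #ff8800→cut S848 F872: (100.638,58.165) → (99.150,61.757) → (95.558,63.245) → (91.966,61.757) → (90.478,58.165) → (91.966,54.573) → (95.558,53.085) → (99.150,54.573) → (100.638,58.165) (closed)

[5] `<polygon>` regular polygon, #ff00ff→engrave S219 F4253: (56.102,156.321) → (53.294,127.166) → (29.450,144.175) → (56.102,156.321) (closed)

[6] `<polygon>` regular polygon, #ff00ff→engrave S219 F4253: (112.556,136.845) → (139.298,147.704) → (135.332,119.115) → (112.556,136.845) (closed)

[7] `<circle>` circle, #ff00ff→engrave S219 F4253: (181.110,52.953) → (172.326,74.158) → (151.121,82.942) → (129.916,74.158) → (121.132,52.953) → (129.916,31.748) → (151.121,22.964) → (172.326,31.748) → (181.110,52.953) (closed)

[8] `<polygon>` rectangle, #ff00ff→engrave S219 F4253: (97.495,100.057) → (191.074,100.057) → (191.074,40.002) → (97.495,40.002) → (97.495,100.057) (closed)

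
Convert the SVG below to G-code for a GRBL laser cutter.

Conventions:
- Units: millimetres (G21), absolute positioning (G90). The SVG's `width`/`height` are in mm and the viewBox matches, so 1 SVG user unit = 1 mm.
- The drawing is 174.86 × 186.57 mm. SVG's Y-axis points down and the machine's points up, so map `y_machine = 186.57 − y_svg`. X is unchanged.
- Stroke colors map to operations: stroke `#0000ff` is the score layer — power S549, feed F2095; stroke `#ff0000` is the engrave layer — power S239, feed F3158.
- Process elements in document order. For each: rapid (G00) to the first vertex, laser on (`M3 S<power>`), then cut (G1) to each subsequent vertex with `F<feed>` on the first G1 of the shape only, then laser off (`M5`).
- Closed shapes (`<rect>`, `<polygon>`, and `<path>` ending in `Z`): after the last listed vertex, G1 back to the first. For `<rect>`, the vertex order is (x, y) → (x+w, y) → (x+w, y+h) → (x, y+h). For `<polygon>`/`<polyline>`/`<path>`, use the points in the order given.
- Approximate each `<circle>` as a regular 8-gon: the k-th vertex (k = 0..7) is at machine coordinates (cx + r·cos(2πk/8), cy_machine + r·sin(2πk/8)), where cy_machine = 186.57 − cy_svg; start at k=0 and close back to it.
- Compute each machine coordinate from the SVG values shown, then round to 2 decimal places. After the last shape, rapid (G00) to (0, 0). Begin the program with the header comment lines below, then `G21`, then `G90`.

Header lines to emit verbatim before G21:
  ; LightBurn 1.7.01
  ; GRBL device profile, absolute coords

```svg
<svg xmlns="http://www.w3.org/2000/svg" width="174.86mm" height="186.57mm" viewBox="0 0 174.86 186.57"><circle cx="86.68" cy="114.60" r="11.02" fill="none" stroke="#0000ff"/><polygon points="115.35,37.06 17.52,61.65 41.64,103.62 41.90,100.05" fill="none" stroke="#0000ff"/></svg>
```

; LightBurn 1.7.01
; GRBL device profile, absolute coords
G21
G90
G00 X97.70 Y71.97
M3 S549
G1 X94.47 Y79.76 F2095
G1 X86.68 Y82.99
G1 X78.89 Y79.76
G1 X75.66 Y71.97
G1 X78.89 Y64.18
G1 X86.68 Y60.95
G1 X94.47 Y64.18
G1 X97.70 Y71.97
M5
G00 X115.35 Y149.51
M3 S549
G1 X17.52 Y124.92 F2095
G1 X41.64 Y82.95
G1 X41.90 Y86.52
G1 X115.35 Y149.51
M5
G00 X0.00 Y0.00

1 u = 1 mm; y_m = 186.57 − y.

[1] `<circle>` circle, #0000ff→score S549 F2095: (97.70,71.97) → (94.47,79.76) → (86.68,82.99) → (78.89,79.76) → (75.66,71.97) → (78.89,64.18) → (86.68,60.95) → (94.47,64.18) → (97.70,71.97) (closed)

[2] `<polygon>` closed polygon, #0000ff→score S549 F2095: (115.35,149.51) → (17.52,124.92) → (41.64,82.95) → (41.90,86.52) → (115.35,149.51) (closed)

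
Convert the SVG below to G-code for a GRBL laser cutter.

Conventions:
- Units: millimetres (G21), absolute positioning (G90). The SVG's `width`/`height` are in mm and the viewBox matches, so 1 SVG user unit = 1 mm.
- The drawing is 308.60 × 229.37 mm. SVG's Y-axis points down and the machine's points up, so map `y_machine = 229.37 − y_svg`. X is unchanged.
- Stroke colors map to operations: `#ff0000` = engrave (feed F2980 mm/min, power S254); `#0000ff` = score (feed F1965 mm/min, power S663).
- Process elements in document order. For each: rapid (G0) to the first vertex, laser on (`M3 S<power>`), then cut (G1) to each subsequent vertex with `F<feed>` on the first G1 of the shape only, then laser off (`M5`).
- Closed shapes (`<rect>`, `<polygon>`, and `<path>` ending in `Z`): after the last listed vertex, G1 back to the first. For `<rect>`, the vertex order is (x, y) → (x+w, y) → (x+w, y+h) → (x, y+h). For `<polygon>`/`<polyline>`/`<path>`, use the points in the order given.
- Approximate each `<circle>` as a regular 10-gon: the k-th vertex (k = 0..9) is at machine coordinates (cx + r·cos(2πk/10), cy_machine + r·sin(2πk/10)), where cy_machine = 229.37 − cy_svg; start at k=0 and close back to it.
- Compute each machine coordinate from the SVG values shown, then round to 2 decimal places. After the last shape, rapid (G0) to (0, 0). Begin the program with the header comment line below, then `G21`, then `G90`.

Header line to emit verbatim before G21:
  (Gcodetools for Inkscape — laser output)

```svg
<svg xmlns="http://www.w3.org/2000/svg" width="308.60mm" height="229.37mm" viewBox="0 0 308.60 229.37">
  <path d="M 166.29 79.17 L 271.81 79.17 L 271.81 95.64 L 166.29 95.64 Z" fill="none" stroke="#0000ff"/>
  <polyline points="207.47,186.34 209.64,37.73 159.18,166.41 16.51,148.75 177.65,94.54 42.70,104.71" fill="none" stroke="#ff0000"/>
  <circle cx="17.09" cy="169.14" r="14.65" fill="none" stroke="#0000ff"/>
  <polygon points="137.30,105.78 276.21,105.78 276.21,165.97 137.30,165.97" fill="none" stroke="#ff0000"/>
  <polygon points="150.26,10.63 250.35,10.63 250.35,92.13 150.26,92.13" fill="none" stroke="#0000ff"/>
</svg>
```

1 u = 1 mm; y_m = 229.37 − y.

[1] `<path>` rectangle, #0000ff→score S663 F1965: (166.29,150.20) → (271.81,150.20) → (271.81,133.73) → (166.29,133.73) → (166.29,150.20) (closed)

[2] `<polyline>` open polyline, #ff0000→engrave S254 F2980: (207.47,43.03) → (209.64,191.64) → (159.18,62.96) → (16.51,80.62) → (177.65,134.83) → (42.70,124.66)

[3] `<circle>` circle, #0000ff→score S663 F1965: (31.74,60.23) → (28.94,68.84) → (21.62,74.16) → (12.56,74.16) → (5.24,68.84) → (2.44,60.23) → (5.24,51.62) → (12.56,46.30) → (21.62,46.30) → (28.94,51.62) → (31.74,60.23) (closed)

[4] `<polygon>` rectangle, #ff0000→engrave S254 F2980: (137.30,123.59) → (276.21,123.59) → (276.21,63.40) → (137.30,63.40) → (137.30,123.59) (closed)

[5] `<polygon>` rectangle, #0000ff→score S663 F1965: (150.26,218.74) → (250.35,218.74) → (250.35,137.24) → (150.26,137.24) → (150.26,218.74) (closed)

(Gcodetools for Inkscape — laser output)
G21
G90
G0 X166.29 Y150.20
M3 S663
G1 X271.81 Y150.20 F1965
G1 X271.81 Y133.73
G1 X166.29 Y133.73
G1 X166.29 Y150.20
M5
G0 X207.47 Y43.03
M3 S254
G1 X209.64 Y191.64 F2980
G1 X159.18 Y62.96
G1 X16.51 Y80.62
G1 X177.65 Y134.83
G1 X42.70 Y124.66
M5
G0 X31.74 Y60.23
M3 S663
G1 X28.94 Y68.84 F1965
G1 X21.62 Y74.16
G1 X12.56 Y74.16
G1 X5.24 Y68.84
G1 X2.44 Y60.23
G1 X5.24 Y51.62
G1 X12.56 Y46.30
G1 X21.62 Y46.30
G1 X28.94 Y51.62
G1 X31.74 Y60.23
M5
G0 X137.30 Y123.59
M3 S254
G1 X276.21 Y123.59 F2980
G1 X276.21 Y63.40
G1 X137.30 Y63.40
G1 X137.30 Y123.59
M5
G0 X150.26 Y218.74
M3 S663
G1 X250.35 Y218.74 F1965
G1 X250.35 Y137.24
G1 X150.26 Y137.24
G1 X150.26 Y218.74
M5
G0 X0.00 Y0.00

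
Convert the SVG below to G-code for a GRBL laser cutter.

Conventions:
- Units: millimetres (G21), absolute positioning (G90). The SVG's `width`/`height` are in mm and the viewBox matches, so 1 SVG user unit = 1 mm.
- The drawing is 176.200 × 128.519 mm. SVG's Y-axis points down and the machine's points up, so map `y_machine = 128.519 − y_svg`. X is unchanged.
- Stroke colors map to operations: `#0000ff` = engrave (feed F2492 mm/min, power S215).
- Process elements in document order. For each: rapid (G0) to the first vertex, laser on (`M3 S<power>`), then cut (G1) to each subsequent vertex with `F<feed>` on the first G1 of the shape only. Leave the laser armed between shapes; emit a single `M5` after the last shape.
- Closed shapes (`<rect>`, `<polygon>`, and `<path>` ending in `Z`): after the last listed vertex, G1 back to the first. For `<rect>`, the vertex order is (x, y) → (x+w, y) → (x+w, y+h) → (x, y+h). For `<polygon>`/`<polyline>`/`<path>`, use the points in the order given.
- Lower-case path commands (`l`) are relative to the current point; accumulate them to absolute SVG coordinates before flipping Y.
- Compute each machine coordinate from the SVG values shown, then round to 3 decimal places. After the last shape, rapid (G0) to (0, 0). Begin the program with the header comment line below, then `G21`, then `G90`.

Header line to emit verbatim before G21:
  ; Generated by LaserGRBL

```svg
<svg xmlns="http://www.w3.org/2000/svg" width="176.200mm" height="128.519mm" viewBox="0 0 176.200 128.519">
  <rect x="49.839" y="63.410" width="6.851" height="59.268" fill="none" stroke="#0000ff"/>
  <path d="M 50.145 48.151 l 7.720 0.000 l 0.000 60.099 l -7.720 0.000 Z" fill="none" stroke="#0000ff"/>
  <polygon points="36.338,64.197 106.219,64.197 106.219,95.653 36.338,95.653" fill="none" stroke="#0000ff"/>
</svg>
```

; Generated by LaserGRBL
G21
G90
G0 X49.839 Y65.109
M3 S215
G1 X56.690 Y65.109 F2492
G1 X56.690 Y5.841
G1 X49.839 Y5.841
G1 X49.839 Y65.109
G0 X50.145 Y80.368
M3 S215
G1 X57.865 Y80.368 F2492
G1 X57.865 Y20.269
G1 X50.145 Y20.269
G1 X50.145 Y80.368
G0 X36.338 Y64.322
M3 S215
G1 X106.219 Y64.322 F2492
G1 X106.219 Y32.866
G1 X36.338 Y32.866
G1 X36.338 Y64.322
M5
G0 X0.000 Y0.000

1 u = 1 mm; y_m = 128.519 − y.

[1] `<rect>` rectangle, #0000ff→engrave S215 F2492: (49.839,65.109) → (56.690,65.109) → (56.690,5.841) → (49.839,5.841) → (49.839,65.109) (closed)

[2] `<path>` rectangle, #0000ff→engrave S215 F2492: (50.145,80.368) → (57.865,80.368) → (57.865,20.269) → (50.145,20.269) → (50.145,80.368) (closed)

[3] `<polygon>` rectangle, #0000ff→engrave S215 F2492: (36.338,64.322) → (106.219,64.322) → (106.219,32.866) → (36.338,32.866) → (36.338,64.322) (closed)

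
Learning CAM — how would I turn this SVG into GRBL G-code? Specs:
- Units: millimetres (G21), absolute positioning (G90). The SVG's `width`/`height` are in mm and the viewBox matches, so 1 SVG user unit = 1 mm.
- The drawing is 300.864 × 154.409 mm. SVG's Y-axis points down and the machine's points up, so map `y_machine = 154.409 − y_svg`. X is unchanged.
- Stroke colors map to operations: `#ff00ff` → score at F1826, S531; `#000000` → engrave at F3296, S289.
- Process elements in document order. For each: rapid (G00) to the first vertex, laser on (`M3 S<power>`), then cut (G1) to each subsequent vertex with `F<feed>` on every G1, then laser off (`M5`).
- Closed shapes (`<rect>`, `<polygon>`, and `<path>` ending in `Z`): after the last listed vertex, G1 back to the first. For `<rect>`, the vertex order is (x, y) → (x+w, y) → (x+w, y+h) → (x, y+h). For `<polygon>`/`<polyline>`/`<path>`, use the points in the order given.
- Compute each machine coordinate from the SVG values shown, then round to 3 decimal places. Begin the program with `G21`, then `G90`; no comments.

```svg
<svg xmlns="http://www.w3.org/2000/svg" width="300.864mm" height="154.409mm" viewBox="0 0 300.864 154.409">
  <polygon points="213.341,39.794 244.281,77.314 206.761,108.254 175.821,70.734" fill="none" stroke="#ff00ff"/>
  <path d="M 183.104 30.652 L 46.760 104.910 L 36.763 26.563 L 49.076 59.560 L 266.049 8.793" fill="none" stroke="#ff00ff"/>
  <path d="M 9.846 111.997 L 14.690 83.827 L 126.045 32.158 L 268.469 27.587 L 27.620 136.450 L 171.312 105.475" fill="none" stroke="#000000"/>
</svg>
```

viewBox `0 0 300.864 154.409` with mm width/height → 1 unit = 1 mm. Flip: y_m = 154.409 − y_svg.

**Shape 1** — `<polygon>` regular polygon, stroke `#ff00ff` → score (S531, F1826). Machine vertices: (213.341,114.615) → (244.281,77.095) → (206.761,46.155) → (175.821,83.675) → (213.341,114.615). Closed: final G1 returns to the first vertex.

**Shape 2** — `<path>` open polyline, stroke `#ff00ff` → score (S531, F1826). Machine vertices: (183.104,123.757) → (46.760,49.499) → (36.763,127.846) → (49.076,94.849) → (266.049,145.616). Open path.

**Shape 3** — `<path>` open polyline, stroke `#000000` → engrave (S289, F3296). Machine vertices: (9.846,42.412) → (14.690,70.582) → (126.045,122.251) → (268.469,126.822) → (27.620,17.959) → (171.312,48.934). Open path.

G21
G90
G00 X213.341 Y114.615
M3 S531
G1 X244.281 Y77.095 F1826
G1 X206.761 Y46.155 F1826
G1 X175.821 Y83.675 F1826
G1 X213.341 Y114.615 F1826
M5
G00 X183.104 Y123.757
M3 S531
G1 X46.760 Y49.499 F1826
G1 X36.763 Y127.846 F1826
G1 X49.076 Y94.849 F1826
G1 X266.049 Y145.616 F1826
M5
G00 X9.846 Y42.412
M3 S289
G1 X14.690 Y70.582 F3296
G1 X126.045 Y122.251 F3296
G1 X268.469 Y126.822 F3296
G1 X27.620 Y17.959 F3296
G1 X171.312 Y48.934 F3296
M5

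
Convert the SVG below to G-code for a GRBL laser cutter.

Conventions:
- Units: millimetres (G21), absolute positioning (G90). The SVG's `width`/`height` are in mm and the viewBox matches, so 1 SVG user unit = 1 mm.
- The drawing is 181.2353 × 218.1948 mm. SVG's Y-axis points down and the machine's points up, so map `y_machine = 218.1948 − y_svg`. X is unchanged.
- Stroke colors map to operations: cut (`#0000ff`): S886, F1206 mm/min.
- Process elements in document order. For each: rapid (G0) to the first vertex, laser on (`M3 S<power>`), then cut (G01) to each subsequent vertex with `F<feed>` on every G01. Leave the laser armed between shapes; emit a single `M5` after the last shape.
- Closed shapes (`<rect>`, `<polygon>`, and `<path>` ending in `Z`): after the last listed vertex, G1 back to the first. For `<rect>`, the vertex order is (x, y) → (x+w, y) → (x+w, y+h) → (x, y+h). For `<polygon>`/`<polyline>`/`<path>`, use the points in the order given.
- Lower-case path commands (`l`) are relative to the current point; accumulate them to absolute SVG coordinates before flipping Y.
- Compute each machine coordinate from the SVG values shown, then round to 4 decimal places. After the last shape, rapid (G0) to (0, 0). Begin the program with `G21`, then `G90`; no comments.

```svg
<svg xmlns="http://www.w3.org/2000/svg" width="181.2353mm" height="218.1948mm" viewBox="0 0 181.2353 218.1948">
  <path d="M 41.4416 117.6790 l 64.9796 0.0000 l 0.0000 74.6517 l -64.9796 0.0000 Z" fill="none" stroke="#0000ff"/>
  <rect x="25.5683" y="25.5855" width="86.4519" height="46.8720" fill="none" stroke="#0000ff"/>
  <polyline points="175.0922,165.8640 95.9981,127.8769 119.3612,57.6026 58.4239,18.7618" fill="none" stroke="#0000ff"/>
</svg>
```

G21
G90
G0 X41.4416 Y100.5158
M3 S886
G01 X106.4212 Y100.5158 F1206
G01 X106.4212 Y25.8641 F1206
G01 X41.4416 Y25.8641 F1206
G01 X41.4416 Y100.5158 F1206
G0 X25.5683 Y192.6093
M3 S886
G01 X112.0202 Y192.6093 F1206
G01 X112.0202 Y145.7373 F1206
G01 X25.5683 Y145.7373 F1206
G01 X25.5683 Y192.6093 F1206
G0 X175.0922 Y52.3308
M3 S886
G01 X95.9981 Y90.3179 F1206
G01 X119.3612 Y160.5922 F1206
G01 X58.4239 Y199.4330 F1206
M5
G0 X0.0000 Y0.0000

viewBox `0 0 181.2353 218.1948` with mm width/height → 1 unit = 1 mm. Flip: y_m = 218.1948 − y_svg.

**Shape 1** — `<path>` rectangle, stroke `#0000ff` → cut (S886, F1206). Machine vertices: (41.4416,100.5158) → (106.4212,100.5158) → (106.4212,25.8641) → (41.4416,25.8641) → (41.4416,100.5158). Closed: final G1 returns to the first vertex.

**Shape 2** — `<rect>` rectangle, stroke `#0000ff` → cut (S886, F1206). Machine vertices: (25.5683,192.6093) → (112.0202,192.6093) → (112.0202,145.7373) → (25.5683,145.7373) → (25.5683,192.6093). Closed: final G1 returns to the first vertex.

**Shape 3** — `<polyline>` open polyline, stroke `#0000ff` → cut (S886, F1206). Machine vertices: (175.0922,52.3308) → (95.9981,90.3179) → (119.3612,160.5922) → (58.4239,199.4330). Open path.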